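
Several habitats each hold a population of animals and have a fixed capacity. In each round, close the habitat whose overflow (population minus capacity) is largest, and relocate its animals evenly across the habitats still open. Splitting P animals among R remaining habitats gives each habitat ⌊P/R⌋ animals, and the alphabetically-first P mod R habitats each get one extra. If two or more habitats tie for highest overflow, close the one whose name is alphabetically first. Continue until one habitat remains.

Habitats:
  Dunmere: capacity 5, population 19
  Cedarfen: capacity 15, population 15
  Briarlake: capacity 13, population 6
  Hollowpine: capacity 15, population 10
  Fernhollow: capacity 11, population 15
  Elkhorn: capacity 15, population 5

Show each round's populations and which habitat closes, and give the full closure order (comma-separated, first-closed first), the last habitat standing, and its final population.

Round 1: Briarlake=6 Cedarfen=15 Dunmere=19 Elkhorn=5 Fernhollow=15 Hollowpine=10 → close Dunmere (overflow 14)
  19÷5 = 3 each, +1 to first 4
Round 2: Briarlake=10 Cedarfen=19 Elkhorn=9 Fernhollow=19 Hollowpine=13 → close Fernhollow (overflow 8)
  19÷4 = 4 each, +1 to first 3
Round 3: Briarlake=15 Cedarfen=24 Elkhorn=14 Hollowpine=17 → close Cedarfen (overflow 9)
  24÷3 = 8 each, +1 to first 0
Round 4: Briarlake=23 Elkhorn=22 Hollowpine=25 → close Briarlake (overflow 10)
  23÷2 = 11 each, +1 to first 1
Round 5: Elkhorn=34 Hollowpine=36 → close Hollowpine (overflow 21)
  36÷1 = 36 each, +1 to first 0

Closure order: Dunmere, Fernhollow, Cedarfen, Briarlake, Hollowpine
Last habitat: Elkhorn with 70 animals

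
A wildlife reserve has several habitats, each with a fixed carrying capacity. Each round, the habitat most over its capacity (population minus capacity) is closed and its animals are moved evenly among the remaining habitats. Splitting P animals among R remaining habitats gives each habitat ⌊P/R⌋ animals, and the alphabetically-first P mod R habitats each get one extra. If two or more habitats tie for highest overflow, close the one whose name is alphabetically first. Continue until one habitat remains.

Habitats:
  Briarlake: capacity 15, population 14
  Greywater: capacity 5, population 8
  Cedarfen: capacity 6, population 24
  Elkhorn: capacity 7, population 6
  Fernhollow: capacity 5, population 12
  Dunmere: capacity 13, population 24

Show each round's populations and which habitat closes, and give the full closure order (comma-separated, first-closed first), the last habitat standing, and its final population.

Closure order: Cedarfen, Dunmere, Fernhollow, Greywater, Briarlake
Last habitat: Elkhorn with 88 animals

Round 1: Briarlake=14 Cedarfen=24 Dunmere=24 Elkhorn=6 Fernhollow=12 Greywater=8 → close Cedarfen (overflow 18)
  24÷5 = 4 each, +1 to first 4
Round 2: Briarlake=19 Dunmere=29 Elkhorn=11 Fernhollow=17 Greywater=12 → close Dunmere (overflow 16)
  29÷4 = 7 each, +1 to first 1
Round 3: Briarlake=27 Elkhorn=18 Fernhollow=24 Greywater=19 → close Fernhollow (overflow 19)
  24÷3 = 8 each, +1 to first 0
Round 4: Briarlake=35 Elkhorn=26 Greywater=27 → close Greywater (overflow 22)
  27÷2 = 13 each, +1 to first 1
Round 5: Briarlake=49 Elkhorn=39 → close Briarlake (overflow 34)
  49÷1 = 49 each, +1 to first 0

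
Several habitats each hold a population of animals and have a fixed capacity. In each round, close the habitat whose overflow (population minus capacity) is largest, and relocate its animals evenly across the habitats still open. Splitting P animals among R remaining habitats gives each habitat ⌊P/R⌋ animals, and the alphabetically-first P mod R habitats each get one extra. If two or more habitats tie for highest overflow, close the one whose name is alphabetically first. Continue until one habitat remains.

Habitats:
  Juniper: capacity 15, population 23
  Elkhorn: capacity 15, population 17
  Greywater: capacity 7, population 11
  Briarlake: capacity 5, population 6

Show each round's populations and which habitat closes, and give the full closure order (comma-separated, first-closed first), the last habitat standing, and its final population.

Closure order: Juniper, Greywater, Elkhorn
Last habitat: Briarlake with 57 animals

Round 1: Briarlake=6 Elkhorn=17 Greywater=11 Juniper=23 → close Juniper (overflow 8)
  23÷3 = 7 each, +1 to first 2
Round 2: Briarlake=14 Elkhorn=25 Greywater=18 → close Greywater (overflow 11)
  18÷2 = 9 each, +1 to first 0
Round 3: Briarlake=23 Elkhorn=34 → close Elkhorn (overflow 19)
  34÷1 = 34 each, +1 to first 0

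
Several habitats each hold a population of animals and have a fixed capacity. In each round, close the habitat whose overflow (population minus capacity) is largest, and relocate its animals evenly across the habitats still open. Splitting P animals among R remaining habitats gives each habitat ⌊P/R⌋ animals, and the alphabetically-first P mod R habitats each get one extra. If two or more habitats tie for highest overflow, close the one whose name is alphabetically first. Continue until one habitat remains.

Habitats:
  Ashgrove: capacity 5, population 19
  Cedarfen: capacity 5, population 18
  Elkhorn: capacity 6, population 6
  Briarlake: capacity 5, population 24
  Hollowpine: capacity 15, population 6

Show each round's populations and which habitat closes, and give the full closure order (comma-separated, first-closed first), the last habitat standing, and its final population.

Round 1: Ashgrove=19 Briarlake=24 Cedarfen=18 Elkhorn=6 Hollowpine=6 → close Briarlake (overflow 19)
  24÷4 = 6 each, +1 to first 0
Round 2: Ashgrove=25 Cedarfen=24 Elkhorn=12 Hollowpine=12 → close Ashgrove (overflow 20)
  25÷3 = 8 each, +1 to first 1
Round 3: Cedarfen=33 Elkhorn=20 Hollowpine=20 → close Cedarfen (overflow 28)
  33÷2 = 16 each, +1 to first 1
Round 4: Elkhorn=37 Hollowpine=36 → close Elkhorn (overflow 31)
  37÷1 = 37 each, +1 to first 0

Closure order: Briarlake, Ashgrove, Cedarfen, Elkhorn
Last habitat: Hollowpine with 73 animals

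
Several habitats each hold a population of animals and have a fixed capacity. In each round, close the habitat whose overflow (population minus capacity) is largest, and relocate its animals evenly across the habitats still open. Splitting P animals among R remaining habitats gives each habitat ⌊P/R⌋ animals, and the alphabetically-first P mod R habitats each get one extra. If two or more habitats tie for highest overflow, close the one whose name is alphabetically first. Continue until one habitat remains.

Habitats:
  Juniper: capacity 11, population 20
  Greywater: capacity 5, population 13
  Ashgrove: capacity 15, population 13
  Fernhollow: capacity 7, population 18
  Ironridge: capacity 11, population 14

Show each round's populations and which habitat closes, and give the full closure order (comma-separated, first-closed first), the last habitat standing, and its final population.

Closure order: Fernhollow, Greywater, Juniper, Ironridge
Last habitat: Ashgrove with 78 animals

Round 1: Ashgrove=13 Fernhollow=18 Greywater=13 Ironridge=14 Juniper=20 → close Fernhollow (overflow 11)
  18÷4 = 4 each, +1 to first 2
Round 2: Ashgrove=18 Greywater=18 Ironridge=18 Juniper=24 → close Greywater (overflow 13)
  18÷3 = 6 each, +1 to first 0
Round 3: Ashgrove=24 Ironridge=24 Juniper=30 → close Juniper (overflow 19)
  30÷2 = 15 each, +1 to first 0
Round 4: Ashgrove=39 Ironridge=39 → close Ironridge (overflow 28)
  39÷1 = 39 each, +1 to first 0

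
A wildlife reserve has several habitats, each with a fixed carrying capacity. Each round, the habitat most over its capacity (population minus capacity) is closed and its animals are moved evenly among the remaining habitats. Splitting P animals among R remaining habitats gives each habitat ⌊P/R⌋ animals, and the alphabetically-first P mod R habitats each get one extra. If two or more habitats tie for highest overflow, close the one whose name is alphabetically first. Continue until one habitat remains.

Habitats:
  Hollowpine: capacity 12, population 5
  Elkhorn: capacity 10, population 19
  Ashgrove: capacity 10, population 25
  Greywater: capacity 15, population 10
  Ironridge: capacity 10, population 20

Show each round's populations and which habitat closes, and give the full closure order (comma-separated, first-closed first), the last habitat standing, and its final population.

Closure order: Ashgrove, Elkhorn, Ironridge, Greywater
Last habitat: Hollowpine with 79 animals

Round 1: Ashgrove=25 Elkhorn=19 Greywater=10 Hollowpine=5 Ironridge=20 → close Ashgrove (overflow 15)
  25÷4 = 6 each, +1 to first 1
Round 2: Elkhorn=26 Greywater=16 Hollowpine=11 Ironridge=26 → close Elkhorn (overflow 16)
  26÷3 = 8 each, +1 to first 2
Round 3: Greywater=25 Hollowpine=20 Ironridge=34 → close Ironridge (overflow 24)
  34÷2 = 17 each, +1 to first 0
Round 4: Greywater=42 Hollowpine=37 → close Greywater (overflow 27)
  42÷1 = 42 each, +1 to first 0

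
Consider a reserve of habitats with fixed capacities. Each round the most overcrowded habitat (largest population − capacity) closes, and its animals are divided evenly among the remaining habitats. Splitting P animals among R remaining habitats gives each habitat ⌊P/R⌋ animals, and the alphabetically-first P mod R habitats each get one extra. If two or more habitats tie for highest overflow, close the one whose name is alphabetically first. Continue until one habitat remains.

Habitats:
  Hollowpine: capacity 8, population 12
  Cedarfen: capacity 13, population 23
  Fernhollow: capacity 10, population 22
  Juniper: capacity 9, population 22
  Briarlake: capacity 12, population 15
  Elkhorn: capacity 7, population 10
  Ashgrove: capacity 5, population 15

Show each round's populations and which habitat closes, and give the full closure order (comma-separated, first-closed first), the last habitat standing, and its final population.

Closure order: Juniper, Fernhollow, Ashgrove, Cedarfen, Briarlake, Elkhorn
Last habitat: Hollowpine with 119 animals

Round 1: Ashgrove=15 Briarlake=15 Cedarfen=23 Elkhorn=10 Fernhollow=22 Hollowpine=12 Juniper=22 → close Juniper (overflow 13)
  22÷6 = 3 each, +1 to first 4
Round 2: Ashgrove=19 Briarlake=19 Cedarfen=27 Elkhorn=14 Fernhollow=25 Hollowpine=15 → close Fernhollow (overflow 15)
  25÷5 = 5 each, +1 to first 0
Round 3: Ashgrove=24 Briarlake=24 Cedarfen=32 Elkhorn=19 Hollowpine=20 → close Ashgrove (overflow 19)
  24÷4 = 6 each, +1 to first 0
Round 4: Briarlake=30 Cedarfen=38 Elkhorn=25 Hollowpine=26 → close Cedarfen (overflow 25)
  38÷3 = 12 each, +1 to first 2
Round 5: Briarlake=43 Elkhorn=38 Hollowpine=38 → close Briarlake (overflow 31)
  43÷2 = 21 each, +1 to first 1
Round 6: Elkhorn=60 Hollowpine=59 → close Elkhorn (overflow 53)
  60÷1 = 60 each, +1 to first 0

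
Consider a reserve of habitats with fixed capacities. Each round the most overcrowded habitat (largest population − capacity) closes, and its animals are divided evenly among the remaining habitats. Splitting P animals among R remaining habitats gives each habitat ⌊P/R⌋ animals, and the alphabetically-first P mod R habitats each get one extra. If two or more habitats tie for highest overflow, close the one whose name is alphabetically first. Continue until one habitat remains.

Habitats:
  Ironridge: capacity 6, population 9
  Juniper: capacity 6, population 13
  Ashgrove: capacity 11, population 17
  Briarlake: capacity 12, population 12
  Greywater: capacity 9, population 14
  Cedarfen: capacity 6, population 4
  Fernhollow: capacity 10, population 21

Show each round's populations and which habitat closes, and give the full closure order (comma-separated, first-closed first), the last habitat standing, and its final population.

Closure order: Fernhollow, Ashgrove, Juniper, Greywater, Briarlake, Ironridge
Last habitat: Cedarfen with 90 animals

Round 1: Ashgrove=17 Briarlake=12 Cedarfen=4 Fernhollow=21 Greywater=14 Ironridge=9 Juniper=13 → close Fernhollow (overflow 11)
  21÷6 = 3 each, +1 to first 3
Round 2: Ashgrove=21 Briarlake=16 Cedarfen=8 Greywater=17 Ironridge=12 Juniper=16 → close Ashgrove (overflow 10)
  21÷5 = 4 each, +1 to first 1
Round 3: Briarlake=21 Cedarfen=12 Greywater=21 Ironridge=16 Juniper=20 → close Juniper (overflow 14)
  20÷4 = 5 each, +1 to first 0
Round 4: Briarlake=26 Cedarfen=17 Greywater=26 Ironridge=21 → close Greywater (overflow 17)
  26÷3 = 8 each, +1 to first 2
Round 5: Briarlake=35 Cedarfen=26 Ironridge=29 → close Briarlake (overflow 23)
  35÷2 = 17 each, +1 to first 1
Round 6: Cedarfen=44 Ironridge=46 → close Ironridge (overflow 40)
  46÷1 = 46 each, +1 to first 0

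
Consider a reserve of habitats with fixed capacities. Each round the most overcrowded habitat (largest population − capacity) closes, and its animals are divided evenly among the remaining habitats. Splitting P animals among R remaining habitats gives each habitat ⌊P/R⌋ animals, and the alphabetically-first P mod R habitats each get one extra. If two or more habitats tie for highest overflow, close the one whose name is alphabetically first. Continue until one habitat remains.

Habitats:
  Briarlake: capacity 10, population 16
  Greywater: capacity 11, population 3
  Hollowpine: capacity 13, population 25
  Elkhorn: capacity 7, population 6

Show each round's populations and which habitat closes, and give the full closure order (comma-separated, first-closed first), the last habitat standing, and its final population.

Round 1: Briarlake=16 Elkhorn=6 Greywater=3 Hollowpine=25 → close Hollowpine (overflow 12)
  25÷3 = 8 each, +1 to first 1
Round 2: Briarlake=25 Elkhorn=14 Greywater=11 → close Briarlake (overflow 15)
  25÷2 = 12 each, +1 to first 1
Round 3: Elkhorn=27 Greywater=23 → close Elkhorn (overflow 20)
  27÷1 = 27 each, +1 to first 0

Closure order: Hollowpine, Briarlake, Elkhorn
Last habitat: Greywater with 50 animals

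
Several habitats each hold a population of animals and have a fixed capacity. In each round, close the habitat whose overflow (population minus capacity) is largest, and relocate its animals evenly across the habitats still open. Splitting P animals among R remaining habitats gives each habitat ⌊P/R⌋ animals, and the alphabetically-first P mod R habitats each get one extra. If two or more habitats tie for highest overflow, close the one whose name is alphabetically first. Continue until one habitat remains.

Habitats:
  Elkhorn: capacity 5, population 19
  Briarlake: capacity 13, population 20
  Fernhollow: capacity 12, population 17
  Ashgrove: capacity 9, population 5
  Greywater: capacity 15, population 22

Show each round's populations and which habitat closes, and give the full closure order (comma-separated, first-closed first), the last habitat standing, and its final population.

Closure order: Elkhorn, Briarlake, Greywater, Fernhollow
Last habitat: Ashgrove with 83 animals

Round 1: Ashgrove=5 Briarlake=20 Elkhorn=19 Fernhollow=17 Greywater=22 → close Elkhorn (overflow 14)
  19÷4 = 4 each, +1 to first 3
Round 2: Ashgrove=10 Briarlake=25 Fernhollow=22 Greywater=26 → close Briarlake (overflow 12)
  25÷3 = 8 each, +1 to first 1
Round 3: Ashgrove=19 Fernhollow=30 Greywater=34 → close Greywater (overflow 19)
  34÷2 = 17 each, +1 to first 0
Round 4: Ashgrove=36 Fernhollow=47 → close Fernhollow (overflow 35)
  47÷1 = 47 each, +1 to first 0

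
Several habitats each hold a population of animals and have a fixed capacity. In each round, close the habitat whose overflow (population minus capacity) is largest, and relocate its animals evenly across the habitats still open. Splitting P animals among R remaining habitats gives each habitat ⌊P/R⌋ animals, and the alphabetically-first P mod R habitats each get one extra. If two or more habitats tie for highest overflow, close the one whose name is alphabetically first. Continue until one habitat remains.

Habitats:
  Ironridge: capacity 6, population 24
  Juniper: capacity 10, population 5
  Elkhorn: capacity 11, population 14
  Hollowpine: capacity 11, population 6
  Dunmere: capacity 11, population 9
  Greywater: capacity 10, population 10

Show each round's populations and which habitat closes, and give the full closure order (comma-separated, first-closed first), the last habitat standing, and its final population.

Closure order: Ironridge, Elkhorn, Greywater, Dunmere, Hollowpine
Last habitat: Juniper with 68 animals

Round 1: Dunmere=9 Elkhorn=14 Greywater=10 Hollowpine=6 Ironridge=24 Juniper=5 → close Ironridge (overflow 18)
  24÷5 = 4 each, +1 to first 4
Round 2: Dunmere=14 Elkhorn=19 Greywater=15 Hollowpine=11 Juniper=9 → close Elkhorn (overflow 8)
  19÷4 = 4 each, +1 to first 3
Round 3: Dunmere=19 Greywater=20 Hollowpine=16 Juniper=13 → close Greywater (overflow 10)
  20÷3 = 6 each, +1 to first 2
Round 4: Dunmere=26 Hollowpine=23 Juniper=19 → close Dunmere (overflow 15)
  26÷2 = 13 each, +1 to first 0
Round 5: Hollowpine=36 Juniper=32 → close Hollowpine (overflow 25)
  36÷1 = 36 each, +1 to first 0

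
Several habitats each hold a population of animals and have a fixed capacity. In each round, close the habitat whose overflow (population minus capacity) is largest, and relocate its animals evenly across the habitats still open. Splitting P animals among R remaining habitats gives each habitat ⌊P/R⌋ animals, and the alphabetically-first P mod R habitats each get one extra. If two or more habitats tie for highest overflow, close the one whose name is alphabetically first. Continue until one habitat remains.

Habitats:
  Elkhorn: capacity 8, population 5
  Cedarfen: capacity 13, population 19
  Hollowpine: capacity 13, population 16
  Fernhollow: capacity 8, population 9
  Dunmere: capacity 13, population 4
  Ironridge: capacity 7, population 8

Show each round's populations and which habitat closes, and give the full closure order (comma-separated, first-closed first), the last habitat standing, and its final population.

Round 1: Cedarfen=19 Dunmere=4 Elkhorn=5 Fernhollow=9 Hollowpine=16 Ironridge=8 → close Cedarfen (overflow 6)
  19÷5 = 3 each, +1 to first 4
Round 2: Dunmere=8 Elkhorn=9 Fernhollow=13 Hollowpine=20 Ironridge=11 → close Hollowpine (overflow 7)
  20÷4 = 5 each, +1 to first 0
Round 3: Dunmere=13 Elkhorn=14 Fernhollow=18 Ironridge=16 → close Fernhollow (overflow 10)
  18÷3 = 6 each, +1 to first 0
Round 4: Dunmere=19 Elkhorn=20 Ironridge=22 → close Ironridge (overflow 15)
  22÷2 = 11 each, +1 to first 0
Round 5: Dunmere=30 Elkhorn=31 → close Elkhorn (overflow 23)
  31÷1 = 31 each, +1 to first 0

Closure order: Cedarfen, Hollowpine, Fernhollow, Ironridge, Elkhorn
Last habitat: Dunmere with 61 animals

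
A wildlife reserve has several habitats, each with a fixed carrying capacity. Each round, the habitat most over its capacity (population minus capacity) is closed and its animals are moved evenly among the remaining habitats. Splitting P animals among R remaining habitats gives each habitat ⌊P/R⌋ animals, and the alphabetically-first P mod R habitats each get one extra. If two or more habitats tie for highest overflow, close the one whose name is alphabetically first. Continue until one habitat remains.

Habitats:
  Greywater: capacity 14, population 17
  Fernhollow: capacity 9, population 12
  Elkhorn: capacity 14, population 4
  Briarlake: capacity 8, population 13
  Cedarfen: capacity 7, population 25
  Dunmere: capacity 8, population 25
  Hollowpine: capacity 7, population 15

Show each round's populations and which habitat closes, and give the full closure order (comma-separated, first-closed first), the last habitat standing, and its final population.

Round 1: Briarlake=13 Cedarfen=25 Dunmere=25 Elkhorn=4 Fernhollow=12 Greywater=17 Hollowpine=15 → close Cedarfen (overflow 18)
  25÷6 = 4 each, +1 to first 1
Round 2: Briarlake=18 Dunmere=29 Elkhorn=8 Fernhollow=16 Greywater=21 Hollowpine=19 → close Dunmere (overflow 21)
  29÷5 = 5 each, +1 to first 4
Round 3: Briarlake=24 Elkhorn=14 Fernhollow=22 Greywater=27 Hollowpine=24 → close Hollowpine (overflow 17)
  24÷4 = 6 each, +1 to first 0
Round 4: Briarlake=30 Elkhorn=20 Fernhollow=28 Greywater=33 → close Briarlake (overflow 22)
  30÷3 = 10 each, +1 to first 0
Round 5: Elkhorn=30 Fernhollow=38 Greywater=43 → close Fernhollow (overflow 29)
  38÷2 = 19 each, +1 to first 0
Round 6: Elkhorn=49 Greywater=62 → close Greywater (overflow 48)
  62÷1 = 62 each, +1 to first 0

Closure order: Cedarfen, Dunmere, Hollowpine, Briarlake, Fernhollow, Greywater
Last habitat: Elkhorn with 111 animals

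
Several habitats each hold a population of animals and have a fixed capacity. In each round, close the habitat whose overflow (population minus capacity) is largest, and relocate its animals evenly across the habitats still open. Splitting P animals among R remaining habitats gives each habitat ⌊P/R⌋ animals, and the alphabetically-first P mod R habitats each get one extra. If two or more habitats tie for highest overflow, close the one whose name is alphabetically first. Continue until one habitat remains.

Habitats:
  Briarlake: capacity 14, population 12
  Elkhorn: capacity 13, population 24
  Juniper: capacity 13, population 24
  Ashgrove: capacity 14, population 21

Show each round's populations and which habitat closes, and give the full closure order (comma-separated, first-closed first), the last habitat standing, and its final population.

Round 1: Ashgrove=21 Briarlake=12 Elkhorn=24 Juniper=24 → close Elkhorn (overflow 11)
  24÷3 = 8 each, +1 to first 0
Round 2: Ashgrove=29 Briarlake=20 Juniper=32 → close Juniper (overflow 19)
  32÷2 = 16 each, +1 to first 0
Round 3: Ashgrove=45 Briarlake=36 → close Ashgrove (overflow 31)
  45÷1 = 45 each, +1 to first 0

Closure order: Elkhorn, Juniper, Ashgrove
Last habitat: Briarlake with 81 animals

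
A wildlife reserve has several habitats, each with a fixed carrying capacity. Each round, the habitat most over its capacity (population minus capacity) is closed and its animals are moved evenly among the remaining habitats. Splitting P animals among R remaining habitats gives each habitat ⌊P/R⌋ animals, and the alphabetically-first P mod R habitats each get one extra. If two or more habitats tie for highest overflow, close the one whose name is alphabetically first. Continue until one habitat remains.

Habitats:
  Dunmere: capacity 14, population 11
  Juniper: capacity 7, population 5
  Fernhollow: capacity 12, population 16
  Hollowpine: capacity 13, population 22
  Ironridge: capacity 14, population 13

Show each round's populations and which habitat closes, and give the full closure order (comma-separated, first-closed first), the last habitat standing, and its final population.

Closure order: Hollowpine, Fernhollow, Dunmere, Ironridge
Last habitat: Juniper with 67 animals

Round 1: Dunmere=11 Fernhollow=16 Hollowpine=22 Ironridge=13 Juniper=5 → close Hollowpine (overflow 9)
  22÷4 = 5 each, +1 to first 2
Round 2: Dunmere=17 Fernhollow=22 Ironridge=18 Juniper=10 → close Fernhollow (overflow 10)
  22÷3 = 7 each, +1 to first 1
Round 3: Dunmere=25 Ironridge=25 Juniper=17 → close Dunmere (overflow 11)
  25÷2 = 12 each, +1 to first 1
Round 4: Ironridge=38 Juniper=29 → close Ironridge (overflow 24)
  38÷1 = 38 each, +1 to first 0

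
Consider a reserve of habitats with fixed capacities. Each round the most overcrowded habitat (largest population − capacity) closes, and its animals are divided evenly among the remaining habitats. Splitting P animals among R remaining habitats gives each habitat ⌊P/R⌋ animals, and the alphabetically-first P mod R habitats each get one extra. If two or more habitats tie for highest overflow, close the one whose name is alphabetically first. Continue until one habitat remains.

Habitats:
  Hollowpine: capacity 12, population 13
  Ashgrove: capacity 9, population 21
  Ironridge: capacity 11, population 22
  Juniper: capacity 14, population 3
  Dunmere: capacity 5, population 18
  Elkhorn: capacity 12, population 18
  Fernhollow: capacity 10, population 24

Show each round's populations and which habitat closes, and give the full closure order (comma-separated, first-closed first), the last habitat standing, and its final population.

Round 1: Ashgrove=21 Dunmere=18 Elkhorn=18 Fernhollow=24 Hollowpine=13 Ironridge=22 Juniper=3 → close Fernhollow (overflow 14)
  24÷6 = 4 each, +1 to first 0
Round 2: Ashgrove=25 Dunmere=22 Elkhorn=22 Hollowpine=17 Ironridge=26 Juniper=7 → close Dunmere (overflow 17)
  22÷5 = 4 each, +1 to first 2
Round 3: Ashgrove=30 Elkhorn=27 Hollowpine=21 Ironridge=30 Juniper=11 → close Ashgrove (overflow 21)
  30÷4 = 7 each, +1 to first 2
Round 4: Elkhorn=35 Hollowpine=29 Ironridge=37 Juniper=18 → close Ironridge (overflow 26)
  37÷3 = 12 each, +1 to first 1
Round 5: Elkhorn=48 Hollowpine=41 Juniper=30 → close Elkhorn (overflow 36)
  48÷2 = 24 each, +1 to first 0
Round 6: Hollowpine=65 Juniper=54 → close Hollowpine (overflow 53)
  65÷1 = 65 each, +1 to first 0

Closure order: Fernhollow, Dunmere, Ashgrove, Ironridge, Elkhorn, Hollowpine
Last habitat: Juniper with 119 animals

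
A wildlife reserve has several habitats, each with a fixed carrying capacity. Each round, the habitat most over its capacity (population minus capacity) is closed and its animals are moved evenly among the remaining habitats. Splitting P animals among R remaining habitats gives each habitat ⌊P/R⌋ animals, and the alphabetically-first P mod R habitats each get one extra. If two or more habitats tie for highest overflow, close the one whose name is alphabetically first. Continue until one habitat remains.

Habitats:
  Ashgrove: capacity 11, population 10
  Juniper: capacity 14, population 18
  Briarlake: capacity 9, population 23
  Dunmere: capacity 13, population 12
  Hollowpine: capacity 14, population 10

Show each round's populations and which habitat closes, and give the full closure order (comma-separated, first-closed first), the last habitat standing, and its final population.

Closure order: Briarlake, Juniper, Ashgrove, Dunmere
Last habitat: Hollowpine with 73 animals

Round 1: Ashgrove=10 Briarlake=23 Dunmere=12 Hollowpine=10 Juniper=18 → close Briarlake (overflow 14)
  23÷4 = 5 each, +1 to first 3
Round 2: Ashgrove=16 Dunmere=18 Hollowpine=16 Juniper=23 → close Juniper (overflow 9)
  23÷3 = 7 each, +1 to first 2
Round 3: Ashgrove=24 Dunmere=26 Hollowpine=23 → close Ashgrove (overflow 13)
  24÷2 = 12 each, +1 to first 0
Round 4: Dunmere=38 Hollowpine=35 → close Dunmere (overflow 25)
  38÷1 = 38 each, +1 to first 0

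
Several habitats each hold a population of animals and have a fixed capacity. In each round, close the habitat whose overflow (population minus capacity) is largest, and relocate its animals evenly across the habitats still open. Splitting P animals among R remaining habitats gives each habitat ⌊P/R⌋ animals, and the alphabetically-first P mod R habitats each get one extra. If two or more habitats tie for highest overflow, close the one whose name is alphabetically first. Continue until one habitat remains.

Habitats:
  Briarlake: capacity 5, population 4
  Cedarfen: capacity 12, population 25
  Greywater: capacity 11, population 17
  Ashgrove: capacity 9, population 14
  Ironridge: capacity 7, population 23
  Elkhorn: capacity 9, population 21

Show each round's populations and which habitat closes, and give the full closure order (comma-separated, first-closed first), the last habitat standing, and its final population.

Closure order: Ironridge, Cedarfen, Elkhorn, Ashgrove, Greywater
Last habitat: Briarlake with 104 animals

Round 1: Ashgrove=14 Briarlake=4 Cedarfen=25 Elkhorn=21 Greywater=17 Ironridge=23 → close Ironridge (overflow 16)
  23÷5 = 4 each, +1 to first 3
Round 2: Ashgrove=19 Briarlake=9 Cedarfen=30 Elkhorn=25 Greywater=21 → close Cedarfen (overflow 18)
  30÷4 = 7 each, +1 to first 2
Round 3: Ashgrove=27 Briarlake=17 Elkhorn=32 Greywater=28 → close Elkhorn (overflow 23)
  32÷3 = 10 each, +1 to first 2
Round 4: Ashgrove=38 Briarlake=28 Greywater=38 → close Ashgrove (overflow 29)
  38÷2 = 19 each, +1 to first 0
Round 5: Briarlake=47 Greywater=57 → close Greywater (overflow 46)
  57÷1 = 57 each, +1 to first 0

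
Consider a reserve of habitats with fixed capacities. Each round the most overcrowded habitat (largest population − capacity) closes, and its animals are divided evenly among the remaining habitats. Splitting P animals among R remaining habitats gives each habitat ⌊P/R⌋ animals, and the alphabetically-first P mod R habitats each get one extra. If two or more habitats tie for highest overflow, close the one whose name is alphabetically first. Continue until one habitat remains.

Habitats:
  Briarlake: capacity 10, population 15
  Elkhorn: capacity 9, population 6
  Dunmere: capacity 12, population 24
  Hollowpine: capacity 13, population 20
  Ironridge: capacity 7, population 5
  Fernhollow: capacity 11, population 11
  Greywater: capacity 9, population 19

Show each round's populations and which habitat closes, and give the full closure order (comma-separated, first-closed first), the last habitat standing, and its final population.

Round 1: Briarlake=15 Dunmere=24 Elkhorn=6 Fernhollow=11 Greywater=19 Hollowpine=20 Ironridge=5 → close Dunmere (overflow 12)
  24÷6 = 4 each, +1 to first 0
Round 2: Briarlake=19 Elkhorn=10 Fernhollow=15 Greywater=23 Hollowpine=24 Ironridge=9 → close Greywater (overflow 14)
  23÷5 = 4 each, +1 to first 3
Round 3: Briarlake=24 Elkhorn=15 Fernhollow=20 Hollowpine=28 Ironridge=13 → close Hollowpine (overflow 15)
  28÷4 = 7 each, +1 to first 0
Round 4: Briarlake=31 Elkhorn=22 Fernhollow=27 Ironridge=20 → close Briarlake (overflow 21)
  31÷3 = 10 each, +1 to first 1
Round 5: Elkhorn=33 Fernhollow=37 Ironridge=30 → close Fernhollow (overflow 26)
  37÷2 = 18 each, +1 to first 1
Round 6: Elkhorn=52 Ironridge=48 → close Elkhorn (overflow 43)
  52÷1 = 52 each, +1 to first 0

Closure order: Dunmere, Greywater, Hollowpine, Briarlake, Fernhollow, Elkhorn
Last habitat: Ironridge with 100 animals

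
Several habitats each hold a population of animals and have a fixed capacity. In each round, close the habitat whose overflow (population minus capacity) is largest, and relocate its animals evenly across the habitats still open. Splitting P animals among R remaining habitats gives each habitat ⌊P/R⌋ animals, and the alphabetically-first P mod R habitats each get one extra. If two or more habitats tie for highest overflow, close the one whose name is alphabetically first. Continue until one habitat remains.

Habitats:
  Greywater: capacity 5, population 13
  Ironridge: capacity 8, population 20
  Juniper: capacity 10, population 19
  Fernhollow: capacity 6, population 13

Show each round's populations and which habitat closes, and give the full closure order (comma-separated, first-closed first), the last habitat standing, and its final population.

Round 1: Fernhollow=13 Greywater=13 Ironridge=20 Juniper=19 → close Ironridge (overflow 12)
  20÷3 = 6 each, +1 to first 2
Round 2: Fernhollow=20 Greywater=20 Juniper=25 → close Greywater (overflow 15)
  20÷2 = 10 each, +1 to first 0
Round 3: Fernhollow=30 Juniper=35 → close Juniper (overflow 25)
  35÷1 = 35 each, +1 to first 0

Closure order: Ironridge, Greywater, Juniper
Last habitat: Fernhollow with 65 animals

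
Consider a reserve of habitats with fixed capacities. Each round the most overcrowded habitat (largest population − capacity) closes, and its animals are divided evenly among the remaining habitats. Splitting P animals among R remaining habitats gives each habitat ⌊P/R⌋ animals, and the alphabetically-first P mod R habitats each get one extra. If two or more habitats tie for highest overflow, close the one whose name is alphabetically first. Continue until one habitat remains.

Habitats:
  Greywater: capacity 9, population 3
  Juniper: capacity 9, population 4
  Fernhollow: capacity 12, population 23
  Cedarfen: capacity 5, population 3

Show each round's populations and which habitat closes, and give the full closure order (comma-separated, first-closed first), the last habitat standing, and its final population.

Round 1: Cedarfen=3 Fernhollow=23 Greywater=3 Juniper=4 → close Fernhollow (overflow 11)
  23÷3 = 7 each, +1 to first 2
Round 2: Cedarfen=11 Greywater=11 Juniper=11 → close Cedarfen (overflow 6)
  11÷2 = 5 each, +1 to first 1
Round 3: Greywater=17 Juniper=16 → close Greywater (overflow 8)
  17÷1 = 17 each, +1 to first 0

Closure order: Fernhollow, Cedarfen, Greywater
Last habitat: Juniper with 33 animals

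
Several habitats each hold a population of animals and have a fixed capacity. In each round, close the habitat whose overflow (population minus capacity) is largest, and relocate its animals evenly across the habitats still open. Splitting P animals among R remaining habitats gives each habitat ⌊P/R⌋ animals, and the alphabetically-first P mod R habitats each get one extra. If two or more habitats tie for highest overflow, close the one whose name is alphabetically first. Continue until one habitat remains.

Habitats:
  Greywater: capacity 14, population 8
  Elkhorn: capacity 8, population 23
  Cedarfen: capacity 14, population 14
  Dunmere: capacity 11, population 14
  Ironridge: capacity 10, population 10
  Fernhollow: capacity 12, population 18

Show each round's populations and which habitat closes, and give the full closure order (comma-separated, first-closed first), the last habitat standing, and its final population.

Closure order: Elkhorn, Fernhollow, Dunmere, Cedarfen, Ironridge
Last habitat: Greywater with 87 animals

Round 1: Cedarfen=14 Dunmere=14 Elkhorn=23 Fernhollow=18 Greywater=8 Ironridge=10 → close Elkhorn (overflow 15)
  23÷5 = 4 each, +1 to first 3
Round 2: Cedarfen=19 Dunmere=19 Fernhollow=23 Greywater=12 Ironridge=14 → close Fernhollow (overflow 11)
  23÷4 = 5 each, +1 to first 3
Round 3: Cedarfen=25 Dunmere=25 Greywater=18 Ironridge=19 → close Dunmere (overflow 14)
  25÷3 = 8 each, +1 to first 1
Round 4: Cedarfen=34 Greywater=26 Ironridge=27 → close Cedarfen (overflow 20)
  34÷2 = 17 each, +1 to first 0
Round 5: Greywater=43 Ironridge=44 → close Ironridge (overflow 34)
  44÷1 = 44 each, +1 to first 0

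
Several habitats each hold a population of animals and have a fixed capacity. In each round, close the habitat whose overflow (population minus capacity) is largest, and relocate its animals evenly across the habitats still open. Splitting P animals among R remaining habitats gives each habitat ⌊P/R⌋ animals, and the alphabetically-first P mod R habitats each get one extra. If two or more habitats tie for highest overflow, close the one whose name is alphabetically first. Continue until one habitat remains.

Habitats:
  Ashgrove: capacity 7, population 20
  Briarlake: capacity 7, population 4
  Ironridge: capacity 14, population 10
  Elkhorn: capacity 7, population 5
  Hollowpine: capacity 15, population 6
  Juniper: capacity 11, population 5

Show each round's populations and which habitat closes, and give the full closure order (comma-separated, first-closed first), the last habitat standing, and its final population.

Closure order: Ashgrove, Elkhorn, Briarlake, Ironridge, Juniper
Last habitat: Hollowpine with 50 animals

Round 1: Ashgrove=20 Briarlake=4 Elkhorn=5 Hollowpine=6 Ironridge=10 Juniper=5 → close Ashgrove (overflow 13)
  20÷5 = 4 each, +1 to first 0
Round 2: Briarlake=8 Elkhorn=9 Hollowpine=10 Ironridge=14 Juniper=9 → close Elkhorn (overflow 2)
  9÷4 = 2 each, +1 to first 1
Round 3: Briarlake=11 Hollowpine=12 Ironridge=16 Juniper=11 → close Briarlake (overflow 4)
  11÷3 = 3 each, +1 to first 2
Round 4: Hollowpine=16 Ironridge=20 Juniper=14 → close Ironridge (overflow 6)
  20÷2 = 10 each, +1 to first 0
Round 5: Hollowpine=26 Juniper=24 → close Juniper (overflow 13)
  24÷1 = 24 each, +1 to first 0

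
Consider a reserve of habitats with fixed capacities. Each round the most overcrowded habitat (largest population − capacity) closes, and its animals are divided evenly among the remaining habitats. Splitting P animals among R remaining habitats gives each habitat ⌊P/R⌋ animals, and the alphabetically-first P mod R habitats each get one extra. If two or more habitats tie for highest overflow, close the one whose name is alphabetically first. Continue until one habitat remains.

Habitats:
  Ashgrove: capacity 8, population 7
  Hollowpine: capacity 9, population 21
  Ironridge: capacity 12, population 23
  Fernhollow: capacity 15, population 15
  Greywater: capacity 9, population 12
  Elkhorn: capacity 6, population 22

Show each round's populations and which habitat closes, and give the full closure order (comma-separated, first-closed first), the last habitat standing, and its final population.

Round 1: Ashgrove=7 Elkhorn=22 Fernhollow=15 Greywater=12 Hollowpine=21 Ironridge=23 → close Elkhorn (overflow 16)
  22÷5 = 4 each, +1 to first 2
Round 2: Ashgrove=12 Fernhollow=20 Greywater=16 Hollowpine=25 Ironridge=27 → close Hollowpine (overflow 16)
  25÷4 = 6 each, +1 to first 1
Round 3: Ashgrove=19 Fernhollow=26 Greywater=22 Ironridge=33 → close Ironridge (overflow 21)
  33÷3 = 11 each, +1 to first 0
Round 4: Ashgrove=30 Fernhollow=37 Greywater=33 → close Greywater (overflow 24)
  33÷2 = 16 each, +1 to first 1
Round 5: Ashgrove=47 Fernhollow=53 → close Ashgrove (overflow 39)
  47÷1 = 47 each, +1 to first 0

Closure order: Elkhorn, Hollowpine, Ironridge, Greywater, Ashgrove
Last habitat: Fernhollow with 100 animals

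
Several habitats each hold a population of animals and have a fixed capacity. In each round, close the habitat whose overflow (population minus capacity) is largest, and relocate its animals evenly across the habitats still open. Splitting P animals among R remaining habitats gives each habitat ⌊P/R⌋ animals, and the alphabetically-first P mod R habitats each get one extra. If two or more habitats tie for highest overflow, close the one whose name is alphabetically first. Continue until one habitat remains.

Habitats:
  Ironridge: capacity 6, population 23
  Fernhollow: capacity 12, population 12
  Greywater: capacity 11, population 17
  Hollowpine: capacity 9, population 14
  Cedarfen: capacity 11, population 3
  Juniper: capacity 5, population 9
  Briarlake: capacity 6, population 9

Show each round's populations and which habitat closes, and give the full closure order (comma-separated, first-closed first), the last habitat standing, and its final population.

Round 1: Briarlake=9 Cedarfen=3 Fernhollow=12 Greywater=17 Hollowpine=14 Ironridge=23 Juniper=9 → close Ironridge (overflow 17)
  23÷6 = 3 each, +1 to first 5
Round 2: Briarlake=13 Cedarfen=7 Fernhollow=16 Greywater=21 Hollowpine=18 Juniper=12 → close Greywater (overflow 10)
  21÷5 = 4 each, +1 to first 1
Round 3: Briarlake=18 Cedarfen=11 Fernhollow=20 Hollowpine=22 Juniper=16 → close Hollowpine (overflow 13)
  22÷4 = 5 each, +1 to first 2
Round 4: Briarlake=24 Cedarfen=17 Fernhollow=25 Juniper=21 → close Briarlake (overflow 18)
  24÷3 = 8 each, +1 to first 0
Round 5: Cedarfen=25 Fernhollow=33 Juniper=29 → close Juniper (overflow 24)
  29÷2 = 14 each, +1 to first 1
Round 6: Cedarfen=40 Fernhollow=47 → close Fernhollow (overflow 35)
  47÷1 = 47 each, +1 to first 0

Closure order: Ironridge, Greywater, Hollowpine, Briarlake, Juniper, Fernhollow
Last habitat: Cedarfen with 87 animals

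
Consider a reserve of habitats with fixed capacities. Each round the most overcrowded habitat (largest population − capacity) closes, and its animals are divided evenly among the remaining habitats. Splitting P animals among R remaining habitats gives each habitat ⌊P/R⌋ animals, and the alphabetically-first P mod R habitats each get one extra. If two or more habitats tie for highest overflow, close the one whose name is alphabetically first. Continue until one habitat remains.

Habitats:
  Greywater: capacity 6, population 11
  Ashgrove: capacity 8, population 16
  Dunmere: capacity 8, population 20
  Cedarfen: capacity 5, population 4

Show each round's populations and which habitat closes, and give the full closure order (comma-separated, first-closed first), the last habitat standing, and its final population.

Closure order: Dunmere, Ashgrove, Greywater
Last habitat: Cedarfen with 51 animals

Round 1: Ashgrove=16 Cedarfen=4 Dunmere=20 Greywater=11 → close Dunmere (overflow 12)
  20÷3 = 6 each, +1 to first 2
Round 2: Ashgrove=23 Cedarfen=11 Greywater=17 → close Ashgrove (overflow 15)
  23÷2 = 11 each, +1 to first 1
Round 3: Cedarfen=23 Greywater=28 → close Greywater (overflow 22)
  28÷1 = 28 each, +1 to first 0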